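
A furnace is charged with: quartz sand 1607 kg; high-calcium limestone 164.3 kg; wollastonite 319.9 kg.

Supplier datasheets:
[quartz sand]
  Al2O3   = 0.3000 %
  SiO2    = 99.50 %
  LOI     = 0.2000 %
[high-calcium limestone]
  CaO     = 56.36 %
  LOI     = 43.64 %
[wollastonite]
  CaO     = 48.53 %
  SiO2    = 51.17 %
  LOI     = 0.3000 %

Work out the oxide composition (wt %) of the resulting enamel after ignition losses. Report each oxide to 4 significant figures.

The intermediate values are shown with 4-significant-figure rounding at each printed step — full float precision is held in every operation; a single rounding finalizes every reported number. The derived quantities are computed at full float precision (the totals, glass mass, three oxide percentages, yield, ignition loss) using the weight values on 2015 kg of glass precisely as stated by the problem or answer text.
Oxide masses out of the charge:
  CaO: 164.3·0.5636 + 319.9·0.4853 = 247.8 kg
  Al2O3: 1607·0.003000 = 4.821 kg
  SiO2: 1607·0.9950 + 319.9·0.5117 = 1763 kg
LOI: 1607·0.002000 + 164.3·0.4364 + 319.9·0.003000 = 75.87 kg
Resulting glass, batch − LOI: 2091 − 75.87 = 2015 kg (= Σ oxide masses)
each wt % is 100 × oxide ÷ glass

Glass mass = 2015 kg (batch 2091 − LOI 75.87).
Composition: CaO 12.30%, Al2O3 0.2392%, SiO2 87.46%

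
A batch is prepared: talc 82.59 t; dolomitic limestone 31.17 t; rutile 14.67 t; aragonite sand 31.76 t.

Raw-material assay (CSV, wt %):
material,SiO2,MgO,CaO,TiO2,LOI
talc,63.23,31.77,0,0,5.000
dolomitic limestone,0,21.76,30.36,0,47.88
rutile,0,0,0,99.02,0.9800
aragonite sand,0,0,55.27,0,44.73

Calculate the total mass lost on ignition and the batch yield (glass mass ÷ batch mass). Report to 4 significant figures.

LOI loss = 33.40 t; glass = 126.8 t; yield = 79.15%

Intermediates are displayed (rounded to 4 significant figures) alongside each step — the whole derivation holds full float precision in every operation; exactly one rounding lands on each reported result — the derived quantities, including LOI, four oxide percentages, yield, net glass mass, the totals, are recomputed from the batch weights at 126.8 t of glass at full float precision, as given in the problem or answer text.
Each material's LOI contribution:
  talc: 82.59 × 0.05000 = 4.130 t
  dolomitic limestone: 31.17 × 0.4788 = 14.92 t
  rutile: 14.67 × 0.009800 = 0.1438 t
  aragonite sand: 31.76 × 0.4473 = 14.21 t
Total LOI = 33.40 t
Glass = batch − LOI = 160.2 − 33.40 = 126.8 t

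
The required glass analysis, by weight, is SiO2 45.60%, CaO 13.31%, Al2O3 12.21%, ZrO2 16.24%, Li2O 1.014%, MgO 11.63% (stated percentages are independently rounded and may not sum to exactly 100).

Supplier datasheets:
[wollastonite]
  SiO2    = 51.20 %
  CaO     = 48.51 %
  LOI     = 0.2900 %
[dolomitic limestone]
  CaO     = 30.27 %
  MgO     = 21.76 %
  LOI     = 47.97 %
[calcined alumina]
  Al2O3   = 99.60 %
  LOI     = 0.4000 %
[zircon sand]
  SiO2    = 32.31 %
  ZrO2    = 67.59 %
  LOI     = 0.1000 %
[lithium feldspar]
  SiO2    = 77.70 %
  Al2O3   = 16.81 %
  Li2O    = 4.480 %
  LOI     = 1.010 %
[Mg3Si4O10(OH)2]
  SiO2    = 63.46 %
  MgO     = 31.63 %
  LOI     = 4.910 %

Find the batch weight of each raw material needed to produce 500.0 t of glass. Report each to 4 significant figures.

Batch per 500.0 t glass:
  wollastonite: 66.49 t
  dolomitic limestone: 113.3 t
  calcined alumina: 42.19 t
  zircon sand: 120.1 t
  lithium feldspar: 113.2 t
  Mg3Si4O10(OH)2: 105.9 t
Total batch = 561.2 t; LOI loss = 61.17 t; yield = 89.10%

Working values are shown, rounded to four significant digits, between the steps — all arithmetic runs at exact precision in all steps; a single rounding completes each reported number; the derived quantities, including LOI, the totals, yield, six oxide percentages, net glass mass, are rebuilt from the batch weights per 500.0 t of glass in full precision, as set out in problem or answer.
Oxide-by-oxide targets in 500.0 t glass:
  SiO2: 45.60% × 500.0 = 228.0 t
  CaO: 13.31% × 500.0 = 66.55 t
  Al2O3: 12.21% × 500.0 = 61.05 t
  ZrO2: 16.24% × 500.0 = 81.20 t
  Li2O: 1.014% × 500.0 = 5.070 t
  MgO: 11.63% × 500.0 = 58.15 t
Oxide-by-oxide audit per the reported batch figures, for the quoted basis mass (delivered sums recover each target net of answer rounding effects):
  SiO2: 66.49·0.5120 + 120.1·0.3231 + 113.2·0.7770 + 105.9·0.6346 = 228.0 t (target 228.0 t)
  CaO: 66.49·0.4851 + 113.3·0.3027 = 66.55 t (target 66.55 t)
  Al2O3: 42.19·0.9960 + 113.2·0.1681 = 61.05 t (target 61.05 t)
  ZrO2: 120.1·0.6759 = 81.18 t (target 81.20 t)
  Li2O: 113.2·0.04480 = 5.071 t (target 5.070 t)
  MgO: 113.3·0.2176 + 105.9·0.3163 = 58.15 t (target 58.15 t)
Glass-mass closure: batch total minus LOI = 500.0 t (summing oxide targets gives 500.0 t; stated basis 500.0 t — gaps are rounding artifacts).
Total batch = Σ batch = 561.2 t; the LOI term Σ batch·LOI equals 61.17 t; yield: glass divided by total = 89.10%.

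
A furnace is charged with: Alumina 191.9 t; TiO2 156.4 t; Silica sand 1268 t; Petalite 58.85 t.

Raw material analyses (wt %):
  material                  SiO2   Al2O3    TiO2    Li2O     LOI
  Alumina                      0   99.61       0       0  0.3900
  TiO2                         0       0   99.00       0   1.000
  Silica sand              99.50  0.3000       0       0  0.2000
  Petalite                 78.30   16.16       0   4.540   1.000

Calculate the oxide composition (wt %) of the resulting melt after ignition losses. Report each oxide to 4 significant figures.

Every computation maintains full float precision throughout — intermediates are printed, rounded to 4 significant digits, across the worked steps. Exactly one rounding goes into each reported result — all derived quantities, including four oxide percentages, net glass mass, yield, ignition loss, the totals, are computed using the weight values for 1670 t of glass at full precision as they appear in the problem or the answer.
Delivered oxide masses:
  SiO2: 1268·0.9950 + 58.85·0.7830 = 1308 t
  Al2O3: 191.9·0.9961 + 1268·0.003000 + 58.85·0.1616 = 204.5 t
  TiO2: 156.4·0.9900 = 154.8 t
  Li2O: 58.85·0.04540 = 2.672 t
LOI: 191.9·0.003900 + 156.4·0.01000 + 1268·0.002000 + 58.85·0.01000 = 5.437 t
Resulting glass, batch − LOI: 1675 − 5.437 = 1670 t (equal to the oxide-mass sum)
oxide / glass × 100 gives the wt %

Glass mass = 1670 t (batch 1675 − LOI 5.437).
Composition: SiO2 78.32%, Al2O3 12.25%, TiO2 9.273%, Li2O 0.1600%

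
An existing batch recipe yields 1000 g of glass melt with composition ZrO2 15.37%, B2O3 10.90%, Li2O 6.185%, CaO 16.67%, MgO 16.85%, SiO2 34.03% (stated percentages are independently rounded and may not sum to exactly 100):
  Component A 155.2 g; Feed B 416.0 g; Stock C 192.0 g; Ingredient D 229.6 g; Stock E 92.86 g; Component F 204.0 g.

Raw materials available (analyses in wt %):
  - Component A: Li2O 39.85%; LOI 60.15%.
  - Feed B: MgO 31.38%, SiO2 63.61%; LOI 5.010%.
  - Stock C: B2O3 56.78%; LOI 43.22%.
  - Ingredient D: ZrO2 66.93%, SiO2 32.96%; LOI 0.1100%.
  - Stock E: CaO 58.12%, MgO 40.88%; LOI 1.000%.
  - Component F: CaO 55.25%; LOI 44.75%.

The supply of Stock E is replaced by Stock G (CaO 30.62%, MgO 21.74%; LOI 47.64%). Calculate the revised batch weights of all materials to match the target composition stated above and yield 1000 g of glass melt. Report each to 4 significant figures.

Mid-chain values are shown (rounded to four significant digits) on the page. All arithmetic keeps full precision at every stage. Each reported figure receives exactly one rounding. The derived quantities, which include totals, yield, ignition loss, six oxide percentages, glass mass, are rebuilt at exact precision, as given in problem or answer, using the weight values on 1000 g of glass.
Oxide-by-oxide targets in 1000 g glass melt:
  ZrO2: 15.37% × 1000 = 153.7 g
  B2O3: 10.90% × 1000 = 109.0 g
  Li2O: 6.185% × 1000 = 61.85 g
  CaO: 16.67% × 1000 = 166.7 g
  MgO: 16.85% × 1000 = 168.5 g
  SiO2: 34.03% × 1000 = 340.3 g
Checking each oxide sum working from each reported weight, on the stated basis (target by target, the sums agree modulo rounding of the values):
  ZrO2: 229.6·0.6693 = 153.7 g (target 153.7 g)
  B2O3: 192.0·0.5678 = 109.0 g (target 109.0 g)
  Li2O: 155.2·0.3985 = 61.85 g (target 61.85 g)
  CaO: 174.6·0.3062 + 204.9·0.5525 = 166.7 g (target 166.7 g)
  MgO: 416.0·0.3138 + 174.6·0.2174 = 168.5 g (target 168.5 g)
  SiO2: 416.0·0.6361 + 229.6·0.3296 = 340.3 g (target 340.3 g)
Glass-mass sanity pass: batch total minus LOI = 1000 g (summing oxide targets gives 1000 g; against the stated basis, 1000 g — differing by rounding only).
Total batch = Σ batch = 1372 g; Σ batch·LOI gives LOI loss = 372.3 g; glass ÷ batch gives a yield of 72.87%.

Revised batch per 1000 g glass melt:
  Component A: 155.2 g
  Feed B: 416.0 g
  Stock C: 192.0 g
  Ingredient D: 229.6 g
  Stock G: 174.6 g
  Component F: 204.9 g
Total batch = 1372 g; LOI loss = 372.3 g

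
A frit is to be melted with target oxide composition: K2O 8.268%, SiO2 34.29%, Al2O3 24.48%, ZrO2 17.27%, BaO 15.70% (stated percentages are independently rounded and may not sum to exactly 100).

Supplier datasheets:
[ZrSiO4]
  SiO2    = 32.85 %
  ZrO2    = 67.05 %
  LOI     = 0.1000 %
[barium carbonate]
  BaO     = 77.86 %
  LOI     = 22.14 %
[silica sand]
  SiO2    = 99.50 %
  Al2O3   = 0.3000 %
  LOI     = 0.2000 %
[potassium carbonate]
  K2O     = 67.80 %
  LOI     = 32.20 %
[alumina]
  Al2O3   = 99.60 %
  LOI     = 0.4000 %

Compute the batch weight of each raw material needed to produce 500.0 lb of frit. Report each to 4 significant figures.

Values along the way are shown, rounded to 4 significant figures, as written. All internal work maintains full float precision all the way through. Exactly one rounding goes into each reported value; all derived quantities, including ignition loss, the yield, the totals, glass mass, the five compositions, are computed from the weighed amounts at 500.0 lb of glass at full precision, exactly as shown in the problem or the answer.
Oxide mass targets, per 500.0 lb frit:
  K2O: 8.268% × 500.0 = 41.34 lb
  SiO2: 34.29% × 500.0 = 171.4 lb
  Al2O3: 24.48% × 500.0 = 122.4 lb
  ZrO2: 17.27% × 500.0 = 86.35 lb
  BaO: 15.70% × 500.0 = 78.50 lb
Verifying the oxide balance given the weights on record, on the stated basis (summed amounts equal target values modulo rounding of the values):
  K2O: 60.97·0.6780 = 41.34 lb (target 41.34 lb)
  SiO2: 128.8·0.3285 + 129.8·0.9950 = 171.5 lb (target 171.4 lb)
  Al2O3: 129.8·0.003000 + 122.5·0.9960 = 122.4 lb (target 122.4 lb)
  ZrO2: 128.8·0.6705 = 86.36 lb (target 86.35 lb)
  BaO: 100.8·0.7786 = 78.48 lb (target 78.50 lb)
Auditing the glass mass value: total charge less LOI = 500.0 lb (summing oxide targets gives 500.0 lb; stated basis 500.0 lb — a pure rounding effect).
Total batch = Σ batch = 542.9 lb; Σ batch·LOI gives LOI loss = 42.83 lb; yield: glass divided by total = 92.11%.

Batch per 500.0 lb frit:
  ZrSiO4: 128.8 lb
  barium carbonate: 100.8 lb
  silica sand: 129.8 lb
  potassium carbonate: 60.97 lb
  alumina: 122.5 lb
Total batch = 542.9 lb; LOI loss = 42.83 lb; yield = 92.11%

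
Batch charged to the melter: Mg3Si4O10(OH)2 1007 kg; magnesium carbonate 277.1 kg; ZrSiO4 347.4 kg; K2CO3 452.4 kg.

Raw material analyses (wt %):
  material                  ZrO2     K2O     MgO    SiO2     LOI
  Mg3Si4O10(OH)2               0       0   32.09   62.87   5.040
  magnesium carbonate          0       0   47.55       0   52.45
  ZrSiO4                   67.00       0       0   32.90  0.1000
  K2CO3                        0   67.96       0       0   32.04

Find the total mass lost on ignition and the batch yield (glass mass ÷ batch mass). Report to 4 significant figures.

LOI loss = 341.4 kg; glass = 1743 kg; yield = 83.62%

Every computation keeps full precision at each step — mid-chain values are shown rounded to 4 significant digits — every reported result is rounded a single time — the derived quantities are computed at exact precision (LOI, glass mass, yield, the four compositions, the totals) from the batch weights for 1743 kg of glass as they appear in either problem or answer.
Material-by-material LOI:
  Mg3Si4O10(OH)2: 1007 × 0.05040 = 50.75 kg
  magnesium carbonate: 277.1 × 0.5245 = 145.3 kg
  ZrSiO4: 347.4 × 0.001000 = 0.3474 kg
  K2CO3: 452.4 × 0.3204 = 144.9 kg
Total LOI = 341.4 kg
Glass = batch − LOI = 2084 − 341.4 = 1743 kg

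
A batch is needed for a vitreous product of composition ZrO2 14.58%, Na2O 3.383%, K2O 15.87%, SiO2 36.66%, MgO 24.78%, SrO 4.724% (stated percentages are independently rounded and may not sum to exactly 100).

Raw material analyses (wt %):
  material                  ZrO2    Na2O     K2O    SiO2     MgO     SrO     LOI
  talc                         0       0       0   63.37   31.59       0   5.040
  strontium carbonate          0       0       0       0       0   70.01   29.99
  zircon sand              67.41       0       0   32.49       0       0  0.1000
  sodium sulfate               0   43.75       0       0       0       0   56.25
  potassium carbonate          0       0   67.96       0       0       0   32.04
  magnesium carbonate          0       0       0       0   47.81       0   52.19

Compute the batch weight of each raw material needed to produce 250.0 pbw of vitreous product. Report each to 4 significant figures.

Each numeric step carries full precision from start to finish; the intermediate values are printed, rounded to four significant digits, on the page — each reported number undergoes a single rounding. Derived quantities (LOI, glass mass, six oxide percentages, the yield, totals) are carried starting from the weights on 250.0 pbw of glass at full precision, exactly as shown in the question or the answer.
Per-oxide target masses for 250.0 pbw vitreous product:
  ZrO2: 14.58% × 250.0 = 36.45 pbw
  Na2O: 3.383% × 250.0 = 8.458 pbw
  K2O: 15.87% × 250.0 = 39.67 pbw
  SiO2: 36.66% × 250.0 = 91.65 pbw
  MgO: 24.78% × 250.0 = 61.95 pbw
  SrO: 4.724% × 250.0 = 11.81 pbw
Mass-balance tally per oxide from the weights as reported, at the basis given (every target is met by its sum up to rounding of the answer):
  ZrO2: 54.07·0.6741 = 36.45 pbw (target 36.45 pbw)
  Na2O: 19.33·0.4375 = 8.457 pbw (target 8.458 pbw)
  K2O: 58.38·0.6796 = 39.68 pbw (target 39.67 pbw)
  SiO2: 116.9·0.6337 + 54.07·0.3249 = 91.65 pbw (target 91.65 pbw)
  MgO: 116.9·0.3159 + 52.33·0.4781 = 61.95 pbw (target 61.95 pbw)
  SrO: 16.87·0.7001 = 11.81 pbw (target 11.81 pbw)
Glass-mass closure: the batch minus its LOI: 250.0 pbw (the targets, summed, come to 250.0 pbw; with the basis standing at 250.0 pbw — rounding explains the deltas).
Batch total: Σ batch = 317.9 pbw; Σ batch·LOI gives LOI loss = 67.89 pbw; yield = glass ÷ total batch = 78.64%.

Batch per 250.0 pbw vitreous product:
  talc: 116.9 pbw
  strontium carbonate: 16.87 pbw
  zircon sand: 54.07 pbw
  sodium sulfate: 19.33 pbw
  potassium carbonate: 58.38 pbw
  magnesium carbonate: 52.33 pbw
Total batch = 317.9 pbw; LOI loss = 67.89 pbw; yield = 78.64%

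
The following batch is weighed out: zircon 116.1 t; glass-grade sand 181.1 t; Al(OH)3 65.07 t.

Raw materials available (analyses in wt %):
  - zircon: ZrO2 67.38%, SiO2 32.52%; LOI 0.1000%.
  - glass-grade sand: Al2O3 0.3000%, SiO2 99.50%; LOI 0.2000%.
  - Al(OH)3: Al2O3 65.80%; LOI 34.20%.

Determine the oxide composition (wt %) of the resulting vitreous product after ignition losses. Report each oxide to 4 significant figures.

Glass mass = 339.5 t (batch 362.3 − LOI 22.73).
Composition: Al2O3 12.77%, ZrO2 23.04%, SiO2 64.19%

The intermediate values appear, with 4-significant-figure rounding, within the worked lines — full float precision is maintained all the way through. A single rounding finalizes each reported result — derived quantities, including ignition loss, the totals, three oxide percentages, net glass mass, the yield, are computed starting from the weights for 339.5 t of glass at full float precision, as they appear in either problem or answer.
Oxide-by-oxide delivered mass:
  Al2O3: 181.1·0.003000 + 65.07·0.6580 = 43.36 t
  ZrO2: 116.1·0.6738 = 78.23 t
  SiO2: 116.1·0.3252 + 181.1·0.9950 = 218.0 t
LOI: 116.1·0.001000 + 181.1·0.002000 + 65.07·0.3420 = 22.73 t
The glass mass, total less LOI, = 362.3 − 22.73 = 339.5 t (the oxide masses sum to this)
percent share: oxide ÷ glass, ×100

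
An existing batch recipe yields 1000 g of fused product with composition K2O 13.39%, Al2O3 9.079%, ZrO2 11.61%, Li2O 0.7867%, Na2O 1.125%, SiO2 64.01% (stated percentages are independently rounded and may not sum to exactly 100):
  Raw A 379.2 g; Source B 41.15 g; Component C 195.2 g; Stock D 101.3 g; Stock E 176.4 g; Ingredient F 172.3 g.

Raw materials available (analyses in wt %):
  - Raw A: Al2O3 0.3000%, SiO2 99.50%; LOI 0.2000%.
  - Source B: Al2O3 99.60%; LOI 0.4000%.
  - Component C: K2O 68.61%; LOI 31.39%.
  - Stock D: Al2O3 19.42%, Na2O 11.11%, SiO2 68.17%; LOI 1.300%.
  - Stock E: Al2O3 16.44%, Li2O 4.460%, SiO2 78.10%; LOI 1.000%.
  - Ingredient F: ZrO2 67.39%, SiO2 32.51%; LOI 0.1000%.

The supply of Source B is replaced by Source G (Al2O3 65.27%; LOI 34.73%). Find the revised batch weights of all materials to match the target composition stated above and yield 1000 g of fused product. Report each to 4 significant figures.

Revised batch per 1000 g fused product:
  Raw A: 379.2 g
  Source G: 62.80 g
  Component C: 195.2 g
  Stock D: 101.3 g
  Stock E: 176.4 g
  Ingredient F: 172.3 g
Total batch = 1087 g; LOI loss = 87.10 g

Mid-chain values are shown (rounded to four significant figures) in the printout — all arithmetic carries full float precision all the way through — exactly one rounding is applied to every reported value. The derived quantities (glass mass, LOI, six oxide percentages, the totals, yield) are computed at full precision from the weighed amounts for 1000 g of glass as set out in either problem or answer.
Oxide mass targets, per 1000 g fused product:
  K2O: 13.39% × 1000 = 133.9 g
  Al2O3: 9.079% × 1000 = 90.79 g
  ZrO2: 11.61% × 1000 = 116.1 g
  Li2O: 0.7867% × 1000 = 7.867 g
  Na2O: 1.125% × 1000 = 11.25 g
  SiO2: 64.01% × 1000 = 640.1 g
Oxide-by-oxide audit given the weights on record, on the stated basis (sum by sum, the targets are met up to rounding of the answer):
  K2O: 195.2·0.6861 = 133.9 g (target 133.9 g)
  Al2O3: 379.2·0.003000 + 62.80·0.6527 + 101.3·0.1942 + 176.4·0.1644 = 90.80 g (target 90.79 g)
  ZrO2: 172.3·0.6739 = 116.1 g (target 116.1 g)
  Li2O: 176.4·0.04460 = 7.867 g (target 7.867 g)
  Na2O: 101.3·0.1111 = 11.25 g (target 11.25 g)
  SiO2: 379.2·0.9950 + 101.3·0.6817 + 176.4·0.7810 + 172.3·0.3251 = 640.1 g (target 640.1 g)
Glass mass check: total batch − LOI = 1000 g (per-oxide target masses sum to 1000 g; stated basis 1000 g — a pure rounding effect).
Summing the batch: Σ batch = 1087 g; Σ batch·LOI gives LOI loss = 87.10 g; yield: glass divided by total = 91.99%.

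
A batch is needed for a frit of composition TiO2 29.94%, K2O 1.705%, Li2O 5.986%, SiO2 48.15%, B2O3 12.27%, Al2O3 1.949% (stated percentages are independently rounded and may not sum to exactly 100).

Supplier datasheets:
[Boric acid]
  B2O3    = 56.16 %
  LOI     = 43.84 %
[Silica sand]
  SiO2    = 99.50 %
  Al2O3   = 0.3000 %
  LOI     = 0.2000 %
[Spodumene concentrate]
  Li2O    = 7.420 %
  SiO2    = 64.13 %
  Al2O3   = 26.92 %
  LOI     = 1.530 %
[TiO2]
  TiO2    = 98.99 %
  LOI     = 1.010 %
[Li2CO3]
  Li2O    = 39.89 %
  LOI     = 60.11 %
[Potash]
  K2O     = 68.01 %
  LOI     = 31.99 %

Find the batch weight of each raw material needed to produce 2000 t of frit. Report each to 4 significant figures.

Intermediates are printed, rounded to four significant digits, as written. All arithmetic keeps full float precision throughout; every reported value is rounded once only. All derived quantities, which include yield, the six compositions, ignition loss, totals, net glass mass, are carried at full float precision, as given in question or answer, from the batch weights at 2000 t of glass.
Target masses of each oxide per 2000 t frit:
  TiO2: 29.94% × 2000 = 598.8 t
  K2O: 1.705% × 2000 = 34.10 t
  Li2O: 5.986% × 2000 = 119.7 t
  SiO2: 48.15% × 2000 = 963.0 t
  B2O3: 12.27% × 2000 = 245.4 t
  Al2O3: 1.949% × 2000 = 38.98 t
Mass-balance tally per oxide applying the batch weights above, relative to the basis at hand (each sum matches its target mass net of answer rounding effects):
  TiO2: 604.9·0.9899 = 598.8 t (target 598.8 t)
  K2O: 50.14·0.6801 = 34.10 t (target 34.10 t)
  Li2O: 135.0·0.07420 + 275.0·0.3989 = 119.7 t (target 119.7 t)
  SiO2: 880.8·0.9950 + 135.0·0.6413 = 963.0 t (target 963.0 t)
  B2O3: 437.0·0.5616 = 245.4 t (target 245.4 t)
  Al2O3: 880.8·0.003000 + 135.0·0.2692 = 38.98 t (target 38.98 t)
Glass mass check: Σ batch − LOI loss = 2000 t (the targets, summed, come to 2000 t; with the basis standing at 2000 t — differing by rounding only).
Adding the batch up: Σ batch = 2383 t; Σ batch·LOI gives LOI loss = 382.9 t; yield, glass over the total, = 83.93%.

Batch per 2000 t frit:
  Boric acid: 437.0 t
  Silica sand: 880.8 t
  Spodumene concentrate: 135.0 t
  TiO2: 604.9 t
  Li2CO3: 275.0 t
  Potash: 50.14 t
Total batch = 2383 t; LOI loss = 382.9 t; yield = 83.93%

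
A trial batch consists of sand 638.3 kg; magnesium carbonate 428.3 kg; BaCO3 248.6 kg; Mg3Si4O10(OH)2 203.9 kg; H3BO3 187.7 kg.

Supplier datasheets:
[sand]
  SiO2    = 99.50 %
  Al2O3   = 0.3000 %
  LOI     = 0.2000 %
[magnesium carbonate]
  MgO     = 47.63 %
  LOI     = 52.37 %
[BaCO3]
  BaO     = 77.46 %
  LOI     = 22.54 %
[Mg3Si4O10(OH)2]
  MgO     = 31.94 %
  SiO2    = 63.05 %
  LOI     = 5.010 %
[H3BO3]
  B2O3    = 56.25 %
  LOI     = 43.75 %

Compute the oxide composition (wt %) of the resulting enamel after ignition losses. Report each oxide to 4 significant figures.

Mid-chain values are displayed, rounded to 4 significant digits, within the worked lines — all arithmetic keeps full float precision at all times; exactly one rounding goes into each reported result — the derived quantities are computed using the weight values for 1333 kg of glass in full float precision (the yield, ignition loss, net glass mass, totals, the five compositions) precisely as stated by the question or the answer.
Delivered oxide masses:
  BaO: 248.6·0.7746 = 192.6 kg
  B2O3: 187.7·0.5625 = 105.6 kg
  MgO: 428.3·0.4763 + 203.9·0.3194 = 269.1 kg
  SiO2: 638.3·0.9950 + 203.9·0.6305 = 763.7 kg
  Al2O3: 638.3·0.003000 = 1.915 kg
LOI: 638.3·0.002000 + 428.3·0.5237 + 248.6·0.2254 + 203.9·0.05010 + 187.7·0.4375 = 373.9 kg
Glass mass = batch − LOI = 1707 − 373.9 = 1333 kg (the oxide masses sum to this)
percent by weight: oxide/glass ×100

Glass mass = 1333 kg (batch 1707 − LOI 373.9).
Composition: BaO 14.45%, B2O3 7.921%, MgO 20.19%, SiO2 57.30%, Al2O3 0.1437%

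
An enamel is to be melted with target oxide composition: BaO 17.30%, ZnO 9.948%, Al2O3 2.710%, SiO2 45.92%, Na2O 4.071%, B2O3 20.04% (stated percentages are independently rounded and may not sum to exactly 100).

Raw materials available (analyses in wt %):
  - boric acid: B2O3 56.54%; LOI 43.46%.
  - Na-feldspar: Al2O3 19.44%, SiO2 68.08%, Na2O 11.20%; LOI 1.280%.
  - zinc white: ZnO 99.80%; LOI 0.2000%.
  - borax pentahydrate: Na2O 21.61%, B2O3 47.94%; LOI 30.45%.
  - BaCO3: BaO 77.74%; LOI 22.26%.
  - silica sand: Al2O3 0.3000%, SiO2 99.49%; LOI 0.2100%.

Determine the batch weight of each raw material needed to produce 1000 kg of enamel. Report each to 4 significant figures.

Batch per 1000 kg enamel:
  boric acid: 253.5 kg
  Na-feldspar: 133.7 kg
  zinc white: 99.68 kg
  borax pentahydrate: 119.1 kg
  BaCO3: 222.5 kg
  silica sand: 370.1 kg
Total batch = 1199 kg; LOI loss = 198.7 kg; yield = 83.43%

In-progress results are displayed with 4-significant-digit rounding between the steps. The whole derivation holds full float precision from start to finish; every reported value is rounded a single time — all derived quantities, which include LOI, glass mass, the totals, yield, the six compositions, are rebuilt at full float precision, as they appear in the question or the answer, from the batch weights per 1000 kg of glass.
Oxide mass targets, per 1000 kg enamel:
  BaO: 17.30% × 1000 = 173.0 kg
  ZnO: 9.948% × 1000 = 99.48 kg
  Al2O3: 2.710% × 1000 = 27.10 kg
  SiO2: 45.92% × 1000 = 459.2 kg
  Na2O: 4.071% × 1000 = 40.71 kg
  B2O3: 20.04% × 1000 = 200.4 kg
Balance tally, oxide-wise, given the weights on record, on the stated basis (target by target, the sums agree up to rounding of the answer):
  BaO: 222.5·0.7774 = 173.0 kg (target 173.0 kg)
  ZnO: 99.68·0.9980 = 99.48 kg (target 99.48 kg)
  Al2O3: 133.7·0.1944 + 370.1·0.003000 = 27.10 kg (target 27.10 kg)
  SiO2: 133.7·0.6808 + 370.1·0.9949 = 459.2 kg (target 459.2 kg)
  Na2O: 133.7·0.1120 + 119.1·0.2161 = 40.71 kg (target 40.71 kg)
  B2O3: 253.5·0.5654 + 119.1·0.4794 = 200.4 kg (target 200.4 kg)
Glass-mass sanity pass: the batch minus its LOI: 999.9 kg (the targets, summed, come to 999.9 kg; against the stated basis, 1000 kg — gaps are rounding artifacts).
Whole-batch sum: Σ batch = 1199 kg; loss to ignition Σ batch·LOI = 198.7 kg; yield, glass over the total, = 83.43%.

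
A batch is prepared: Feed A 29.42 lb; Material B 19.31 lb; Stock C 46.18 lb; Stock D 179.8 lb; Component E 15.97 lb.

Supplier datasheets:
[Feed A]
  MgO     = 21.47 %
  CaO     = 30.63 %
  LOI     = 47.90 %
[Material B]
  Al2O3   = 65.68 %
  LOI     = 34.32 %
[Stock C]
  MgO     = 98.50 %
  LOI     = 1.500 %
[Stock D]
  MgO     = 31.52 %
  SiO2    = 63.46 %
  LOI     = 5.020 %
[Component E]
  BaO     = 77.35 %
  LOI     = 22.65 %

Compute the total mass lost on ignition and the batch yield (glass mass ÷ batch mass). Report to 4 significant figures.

LOI loss = 34.06 lb; glass = 256.6 lb; yield = 88.28%

In-progress results are printed, rounded to 4 significant figures, across the worked steps — each numeric step runs at full float precision in every operation — every reported value includes exactly one rounding — all derived quantities (yield, LOI, totals, the five compositions, glass mass) are rebuilt in full float precision from the batch weights on 256.6 lb of glass, as they appear in the problem or answer text.
LOI of each material in turn:
  Feed A: 29.42 × 0.4790 = 14.09 lb
  Material B: 19.31 × 0.3432 = 6.627 lb
  Stock C: 46.18 × 0.01500 = 0.6927 lb
  Stock D: 179.8 × 0.05020 = 9.026 lb
  Component E: 15.97 × 0.2265 = 3.617 lb
Total LOI = 34.06 lb
Glass = batch − LOI = 290.7 − 34.06 = 256.6 lb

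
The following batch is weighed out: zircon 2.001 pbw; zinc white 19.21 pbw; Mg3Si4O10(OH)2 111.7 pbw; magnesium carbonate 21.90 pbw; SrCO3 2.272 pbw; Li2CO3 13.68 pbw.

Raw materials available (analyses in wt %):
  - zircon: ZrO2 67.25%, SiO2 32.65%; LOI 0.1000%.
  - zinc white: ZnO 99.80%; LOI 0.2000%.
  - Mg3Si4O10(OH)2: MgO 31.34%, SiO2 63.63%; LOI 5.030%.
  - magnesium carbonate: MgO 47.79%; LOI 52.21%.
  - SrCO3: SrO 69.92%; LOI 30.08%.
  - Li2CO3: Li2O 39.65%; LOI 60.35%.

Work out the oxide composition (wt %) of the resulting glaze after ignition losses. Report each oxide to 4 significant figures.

Glass mass = 144.7 pbw (batch 170.8 − LOI 26.03).
Composition: MgO 31.42%, ZnO 13.25%, ZrO2 0.9298%, SiO2 49.56%, SrO 1.098%, Li2O 3.748%

All internal work keeps full precision at each step — mid-chain values appear, rounded to 4 significant figures, alongside each step — every reported value takes exactly one rounding. All derived quantities (the six compositions, totals, ignition loss, net glass mass, the yield) are computed in exact precision from the weighed amounts for 144.7 pbw of glass, as given in question or answer.
Mass of each oxide from the mix:
  MgO: 111.7·0.3134 + 21.90·0.4779 = 45.47 pbw
  ZnO: 19.21·0.9980 = 19.17 pbw
  ZrO2: 2.001·0.6725 = 1.346 pbw
  SiO2: 2.001·0.3265 + 111.7·0.6363 = 71.73 pbw
  SrO: 2.272·0.6992 = 1.589 pbw
  Li2O: 13.68·0.3965 = 5.424 pbw
LOI: 2.001·0.001000 + 19.21·0.002000 + 111.7·0.05030 + 21.90·0.5221 + 2.272·0.3008 + 13.68·0.6035 = 26.03 pbw
Glass mass = batch − LOI = 170.8 − 26.03 = 144.7 pbw (equal to the oxide-mass sum)
percent share: oxide ÷ glass, ×100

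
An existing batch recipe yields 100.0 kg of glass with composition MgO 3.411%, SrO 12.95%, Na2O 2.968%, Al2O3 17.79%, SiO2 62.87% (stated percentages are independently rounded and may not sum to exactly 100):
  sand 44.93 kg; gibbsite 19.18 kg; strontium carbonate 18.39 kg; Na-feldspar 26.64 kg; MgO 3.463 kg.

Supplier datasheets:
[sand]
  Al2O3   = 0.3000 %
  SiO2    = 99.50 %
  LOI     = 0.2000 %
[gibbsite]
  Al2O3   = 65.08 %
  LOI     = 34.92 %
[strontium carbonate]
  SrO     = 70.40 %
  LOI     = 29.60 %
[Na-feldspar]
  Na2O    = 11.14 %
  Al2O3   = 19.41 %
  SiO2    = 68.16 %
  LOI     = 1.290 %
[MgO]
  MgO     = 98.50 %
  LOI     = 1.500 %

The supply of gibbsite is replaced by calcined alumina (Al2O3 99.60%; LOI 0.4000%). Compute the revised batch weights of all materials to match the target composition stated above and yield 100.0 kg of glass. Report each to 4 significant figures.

Every computation maintains full precision from first step to last. Working values are displayed, with 4-significant-figure rounding, in the working — each reported value is rounded a single time — derived quantities, including ignition loss, yield, totals, five oxide percentages, net glass mass, are rebuilt using the weight values at 100.0 kg of glass in full precision, as quoted within either problem or answer.
The oxide mass targets at 100.0 kg glass:
  MgO: 3.411% × 100.0 = 3.411 kg
  SrO: 12.95% × 100.0 = 12.95 kg
  Na2O: 2.968% × 100.0 = 2.968 kg
  Al2O3: 17.79% × 100.0 = 17.79 kg
  SiO2: 62.87% × 100.0 = 62.87 kg
A balance pass over the oxides, working from each reported weight, for the quoted basis mass (every target is met by its sum up to rounding of the answer):
  MgO: 3.463·0.9850 = 3.411 kg (target 3.411 kg)
  SrO: 18.39·0.7040 = 12.95 kg (target 12.95 kg)
  Na2O: 26.64·0.1114 = 2.968 kg (target 2.968 kg)
  Al2O3: 44.93·0.003000 + 12.53·0.9960 + 26.64·0.1941 = 17.79 kg (target 17.79 kg)
  SiO2: 44.93·0.9950 + 26.64·0.6816 = 62.86 kg (target 62.87 kg)
Glass-mass sanity pass: the batch minus its LOI: 99.97 kg (per-oxide target masses sum to 99.99 kg; stated basis 100.0 kg — deltas are rounding alone).
Batch total: Σ batch = 106.0 kg; LOI loss = Σ batch·LOI = 5.979 kg; the yield ratio, glass ÷ batch: 94.36%.

Revised batch per 100.0 kg glass:
  sand: 44.93 kg
  calcined alumina: 12.53 kg
  strontium carbonate: 18.39 kg
  Na-feldspar: 26.64 kg
  MgO: 3.463 kg
Total batch = 106.0 kg; LOI loss = 5.979 kg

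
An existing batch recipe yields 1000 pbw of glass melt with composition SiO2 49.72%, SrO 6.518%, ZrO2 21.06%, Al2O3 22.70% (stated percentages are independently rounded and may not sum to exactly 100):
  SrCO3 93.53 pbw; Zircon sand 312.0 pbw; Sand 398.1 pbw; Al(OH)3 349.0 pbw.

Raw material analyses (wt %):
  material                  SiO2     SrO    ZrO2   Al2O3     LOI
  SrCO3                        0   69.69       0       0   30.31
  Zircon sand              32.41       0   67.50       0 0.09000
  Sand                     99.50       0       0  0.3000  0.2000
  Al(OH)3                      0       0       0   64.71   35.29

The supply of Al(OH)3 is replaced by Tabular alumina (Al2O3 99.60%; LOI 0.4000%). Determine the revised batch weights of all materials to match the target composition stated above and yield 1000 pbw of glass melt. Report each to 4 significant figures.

All internal work carries full float precision throughout. Rounding to four significant figures extends to each in-between result as printed; each reported number receives exactly one rounding. The derived quantities (the four compositions, the yield, totals, net glass mass, ignition loss) are computed in full float precision from the weighed amounts per 1000 pbw of glass as they appear in either problem or answer.
Per-oxide target masses for 1000 pbw glass melt:
  SiO2: 49.72% × 1000 = 497.2 pbw
  SrO: 6.518% × 1000 = 65.18 pbw
  ZrO2: 21.06% × 1000 = 210.6 pbw
  Al2O3: 22.70% × 1000 = 227.0 pbw
Oxide-by-oxide audit per the reported batch figures, under the basis named above (target by target, the sums agree within answer rounding):
  SiO2: 312.0·0.3241 + 398.1·0.9950 = 497.2 pbw (target 497.2 pbw)
  SrO: 93.53·0.6969 = 65.18 pbw (target 65.18 pbw)
  ZrO2: 312.0·0.6750 = 210.6 pbw (target 210.6 pbw)
  Al2O3: 398.1·0.003000 + 226.7·0.9960 = 227.0 pbw (target 227.0 pbw)
Glass-mass bookkeeping: batch total minus LOI = 1000 pbw (per-oxide target masses sum to 1000 pbw; basis as stated: 1000 pbw — gaps are rounding artifacts).
Total batch = Σ batch = 1030 pbw; ignition loss, Σ(batch × LOI) = 30.33 pbw; yield: glass divided by total = 97.06%.

Revised batch per 1000 pbw glass melt:
  SrCO3: 93.53 pbw
  Zircon sand: 312.0 pbw
  Sand: 398.1 pbw
  Tabular alumina: 226.7 pbw
Total batch = 1030 pbw; LOI loss = 30.33 pbw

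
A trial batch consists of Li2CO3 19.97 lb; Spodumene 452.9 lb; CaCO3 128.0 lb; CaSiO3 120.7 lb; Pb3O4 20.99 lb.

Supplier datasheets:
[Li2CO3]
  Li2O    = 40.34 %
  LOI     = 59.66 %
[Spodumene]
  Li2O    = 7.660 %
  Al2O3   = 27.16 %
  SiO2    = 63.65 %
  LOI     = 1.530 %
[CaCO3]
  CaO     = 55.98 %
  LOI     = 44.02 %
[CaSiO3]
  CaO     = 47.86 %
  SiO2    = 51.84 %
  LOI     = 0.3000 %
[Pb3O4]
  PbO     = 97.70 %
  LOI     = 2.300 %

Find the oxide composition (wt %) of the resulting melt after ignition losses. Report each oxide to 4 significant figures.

Glass mass = 666.5 lb (batch 742.6 − LOI 76.03).
Composition: Li2O 6.414%, CaO 19.42%, PbO 3.077%, Al2O3 18.46%, SiO2 52.64%

The intermediate values appear rounded to 4 significant digits in the printout; every computation carries full float precision at all times. A single rounding produces each reported figure; the derived quantities, which include the yield, net glass mass, five oxide percentages, LOI, totals, are recomputed in exact precision, as they appear in problem or answer, starting from the weights per 666.5 lb of glass.
What the batch supplies per oxide:
  Li2O: 19.97·0.4034 + 452.9·0.07660 = 42.75 lb
  CaO: 128.0·0.5598 + 120.7·0.4786 = 129.4 lb
  PbO: 20.99·0.9770 = 20.51 lb
  Al2O3: 452.9·0.2716 = 123.0 lb
  SiO2: 452.9·0.6365 + 120.7·0.5184 = 350.8 lb
LOI: 19.97·0.5966 + 452.9·0.01530 + 128.0·0.4402 + 120.7·0.003000 + 20.99·0.02300 = 76.03 lb
Glass mass = batch − LOI = 742.6 − 76.03 = 666.5 lb (= the summed oxide contributions)
each oxide over glass, ×100, is wt %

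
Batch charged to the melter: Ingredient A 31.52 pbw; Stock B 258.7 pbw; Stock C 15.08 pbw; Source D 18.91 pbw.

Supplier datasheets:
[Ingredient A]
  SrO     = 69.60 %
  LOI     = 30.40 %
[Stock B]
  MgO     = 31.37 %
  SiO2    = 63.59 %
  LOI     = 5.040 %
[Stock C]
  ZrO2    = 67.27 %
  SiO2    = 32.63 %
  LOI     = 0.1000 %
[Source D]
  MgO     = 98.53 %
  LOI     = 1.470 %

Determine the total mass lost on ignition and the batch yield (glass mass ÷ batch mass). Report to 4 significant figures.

Mid-chain values are shown rounded to four significant figures. The whole derivation maintains full float precision in all steps; a single rounding finalizes every reported number. The derived quantities, including four oxide percentages, glass mass, ignition loss, totals, yield, are rebuilt from the batch weights per 301.3 pbw of glass at exact precision, as written in either problem or answer.
Ignition loss by material:
  Ingredient A: 31.52 × 0.3040 = 9.582 pbw
  Stock B: 258.7 × 0.05040 = 13.04 pbw
  Stock C: 15.08 × 0.001000 = 0.01508 pbw
  Source D: 18.91 × 0.01470 = 0.2780 pbw
Total LOI = 22.91 pbw
Glass = batch − LOI = 324.2 − 22.91 = 301.3 pbw

LOI loss = 22.91 pbw; glass = 301.3 pbw; yield = 92.93%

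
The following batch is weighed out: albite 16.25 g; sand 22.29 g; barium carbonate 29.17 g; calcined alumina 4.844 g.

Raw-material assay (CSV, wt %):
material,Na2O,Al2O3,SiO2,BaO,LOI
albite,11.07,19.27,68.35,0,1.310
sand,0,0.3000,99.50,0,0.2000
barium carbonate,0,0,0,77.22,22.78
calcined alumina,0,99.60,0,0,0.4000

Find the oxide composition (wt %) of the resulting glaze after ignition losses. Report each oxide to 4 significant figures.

Glass mass = 65.63 g (batch 72.55 − LOI 6.922).
Composition: Na2O 2.741%, Al2O3 12.22%, SiO2 50.72%, BaO 34.32%

In-progress results appear, with 4-significant-digit rounding, in the working — all internal work holds full float precision throughout — a single rounding finalizes each reported figure; the derived quantities, including ignition loss, the totals, glass mass, four oxide percentages, yield, are carried from the weighed amounts on 65.63 g of glass at exact precision, exactly as shown in the question or the answer.
Delivered oxide masses:
  Na2O: 16.25·0.1107 = 1.799 g
  Al2O3: 16.25·0.1927 + 22.29·0.003000 + 4.844·0.9960 = 8.023 g
  SiO2: 16.25·0.6835 + 22.29·0.9950 = 33.29 g
  BaO: 29.17·0.7722 = 22.53 g
LOI: 16.25·0.01310 + 22.29·0.002000 + 29.17·0.2278 + 4.844·0.004000 = 6.922 g
batch − LOI leaves glass = 72.55 − 6.922 = 65.63 g (the oxide masses sum to this)
percent share: oxide ÷ glass, ×100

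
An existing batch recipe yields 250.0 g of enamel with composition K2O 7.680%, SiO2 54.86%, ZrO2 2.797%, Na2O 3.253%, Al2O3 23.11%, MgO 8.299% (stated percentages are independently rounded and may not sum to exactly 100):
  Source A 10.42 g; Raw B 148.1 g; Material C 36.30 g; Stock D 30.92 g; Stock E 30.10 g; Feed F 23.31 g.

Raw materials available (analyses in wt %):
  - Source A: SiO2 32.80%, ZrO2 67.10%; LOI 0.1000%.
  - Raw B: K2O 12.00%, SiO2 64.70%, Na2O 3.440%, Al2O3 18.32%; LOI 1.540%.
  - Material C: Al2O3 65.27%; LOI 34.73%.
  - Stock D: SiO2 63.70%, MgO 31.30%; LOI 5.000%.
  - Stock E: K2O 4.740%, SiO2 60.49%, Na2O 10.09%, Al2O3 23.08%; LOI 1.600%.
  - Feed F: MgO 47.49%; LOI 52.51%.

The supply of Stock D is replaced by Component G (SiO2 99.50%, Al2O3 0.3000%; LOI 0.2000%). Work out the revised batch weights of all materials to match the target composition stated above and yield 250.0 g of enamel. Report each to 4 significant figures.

Exact precision is kept from start to finish — the intermediate values are printed rounded off to 4 significant figures across the worked steps; exactly one rounding goes into each reported figure — all derived quantities are recomputed starting from the weights at 250.0 g of glass in full precision (the totals, LOI, yield, glass mass, six oxide percentages), exactly as printed in the problem or the answer.
Oxide-by-oxide targets in 250.0 g enamel:
  K2O: 7.680% × 250.0 = 19.20 g
  SiO2: 54.86% × 250.0 = 137.2 g
  ZrO2: 2.797% × 250.0 = 6.992 g
  Na2O: 3.253% × 250.0 = 8.132 g
  Al2O3: 23.11% × 250.0 = 57.78 g
  MgO: 8.299% × 250.0 = 20.75 g
Oxide-by-oxide audit working from each reported weight, for the quoted basis mass (oxide sums agree with the targets once rounding is allowed for):
  K2O: 148.1·0.1200 + 30.10·0.04740 = 19.20 g (target 19.20 g)
  SiO2: 10.42·0.3280 + 148.1·0.6470 + 19.79·0.9950 + 30.10·0.6049 = 137.1 g (target 137.2 g)
  ZrO2: 10.42·0.6710 = 6.992 g (target 6.992 g)
  Na2O: 148.1·0.03440 + 30.10·0.1009 = 8.132 g (target 8.132 g)
  Al2O3: 148.1·0.1832 + 36.21·0.6527 + 19.79·0.003000 + 30.10·0.2308 = 57.77 g (target 57.78 g)
  MgO: 43.69·0.4749 = 20.75 g (target 20.75 g)
Glass mass check: batch total minus LOI = 250.0 g (the Σ of target masses is 250.0 g; versus the stated basis of 250.0 g — differing by rounding only).
Summing the batch: Σ batch = 288.3 g; Σ batch·LOI gives LOI loss = 38.33 g; yield = glass ÷ total batch = 86.71%.

Revised batch per 250.0 g enamel:
  Source A: 10.42 g
  Raw B: 148.1 g
  Material C: 36.21 g
  Component G: 19.79 g
  Stock E: 30.10 g
  Feed F: 43.69 g
Total batch = 288.3 g; LOI loss = 38.33 g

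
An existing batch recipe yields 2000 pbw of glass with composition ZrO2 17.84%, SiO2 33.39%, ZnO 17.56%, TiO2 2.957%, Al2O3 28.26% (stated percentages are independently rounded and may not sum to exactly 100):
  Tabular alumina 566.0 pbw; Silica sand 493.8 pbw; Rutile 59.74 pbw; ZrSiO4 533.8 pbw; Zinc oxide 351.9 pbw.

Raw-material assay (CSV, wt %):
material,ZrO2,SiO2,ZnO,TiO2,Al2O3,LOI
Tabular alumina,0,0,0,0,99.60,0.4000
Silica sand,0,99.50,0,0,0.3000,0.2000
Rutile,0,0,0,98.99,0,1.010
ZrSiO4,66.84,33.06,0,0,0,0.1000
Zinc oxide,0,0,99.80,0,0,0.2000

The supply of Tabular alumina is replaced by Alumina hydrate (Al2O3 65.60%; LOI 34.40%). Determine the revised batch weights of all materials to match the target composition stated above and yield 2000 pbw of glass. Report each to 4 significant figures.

Revised batch per 2000 pbw glass:
  Alumina hydrate: 859.3 pbw
  Silica sand: 493.8 pbw
  Rutile: 59.74 pbw
  ZrSiO4: 533.8 pbw
  Zinc oxide: 351.9 pbw
Total batch = 2299 pbw; LOI loss = 298.4 pbw

Values along the way are displayed rounded to four significant digits as written — every computation carries full float precision through every step; a single rounding yields each reported number; derived quantities, which include totals, net glass mass, the yield, the five compositions, LOI, are computed in full precision, as they appear in problem or answer, starting from the weights at 2000 pbw of glass.
Per-oxide target masses for 2000 pbw glass:
  ZrO2: 17.84% × 2000 = 356.8 pbw
  SiO2: 33.39% × 2000 = 667.8 pbw
  ZnO: 17.56% × 2000 = 351.2 pbw
  TiO2: 2.957% × 2000 = 59.14 pbw
  Al2O3: 28.26% × 2000 = 565.2 pbw
Per-oxide balance check using the reported weights, for the quoted basis mass (target by target, the sums agree once rounding is allowed for):
  ZrO2: 533.8·0.6684 = 356.8 pbw (target 356.8 pbw)
  SiO2: 493.8·0.9950 + 533.8·0.3306 = 667.8 pbw (target 667.8 pbw)
  ZnO: 351.9·0.9980 = 351.2 pbw (target 351.2 pbw)
  TiO2: 59.74·0.9899 = 59.14 pbw (target 59.14 pbw)
  Al2O3: 859.3·0.6560 + 493.8·0.003000 = 565.2 pbw (target 565.2 pbw)
Glass-mass sanity pass: whole batch net of LOI = 2000 pbw (the targets, summed, come to 2000 pbw; with the basis standing at 2000 pbw — any gap is answer rounding).
Batch total: Σ batch = 2299 pbw; LOI removed, Σ of batch·LOI: 298.4 pbw; as yield: glass ÷ batch → 87.02%.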